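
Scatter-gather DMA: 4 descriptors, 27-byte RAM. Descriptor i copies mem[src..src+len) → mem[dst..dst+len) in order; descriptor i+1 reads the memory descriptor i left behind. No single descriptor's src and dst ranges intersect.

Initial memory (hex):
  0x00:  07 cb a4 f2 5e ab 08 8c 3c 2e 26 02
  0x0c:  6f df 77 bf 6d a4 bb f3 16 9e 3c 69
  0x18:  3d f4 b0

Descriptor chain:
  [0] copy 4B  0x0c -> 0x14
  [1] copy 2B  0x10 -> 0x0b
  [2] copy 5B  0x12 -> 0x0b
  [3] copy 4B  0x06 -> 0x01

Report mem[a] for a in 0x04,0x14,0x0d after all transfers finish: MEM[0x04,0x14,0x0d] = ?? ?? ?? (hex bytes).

MEM[0x04,0x14,0x0d] = 2e 6f 6f

  after D0: wrote 4B at 0x14 = 6fdf77bf
  after D1: wrote 2B at 0x0b = 6da4
  after D2: wrote 5B at 0x0b = bbf36fdf77
  after D3: wrote 4B at 0x01 = 088c3c2e
query mem[0x04]=0x2e, mem[0x14]=0x6f, mem[0x0d]=0x6f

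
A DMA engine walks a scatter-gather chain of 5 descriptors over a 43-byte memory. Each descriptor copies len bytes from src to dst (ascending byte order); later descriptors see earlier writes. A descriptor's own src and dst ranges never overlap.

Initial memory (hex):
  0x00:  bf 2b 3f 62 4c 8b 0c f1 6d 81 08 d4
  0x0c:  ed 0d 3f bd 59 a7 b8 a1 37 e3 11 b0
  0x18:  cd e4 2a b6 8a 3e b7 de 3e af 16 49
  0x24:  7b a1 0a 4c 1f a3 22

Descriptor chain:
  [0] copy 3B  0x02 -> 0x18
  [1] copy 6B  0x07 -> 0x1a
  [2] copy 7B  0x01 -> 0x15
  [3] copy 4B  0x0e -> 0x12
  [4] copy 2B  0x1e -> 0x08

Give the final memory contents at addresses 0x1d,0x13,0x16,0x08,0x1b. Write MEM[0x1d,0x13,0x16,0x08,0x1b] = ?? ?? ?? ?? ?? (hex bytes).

  after D0: wrote 3B at 0x18 = 3f624c
  after D1: wrote 6B at 0x1a = f16d8108d4ed
  after D2: wrote 7B at 0x15 = 2b3f624c8b0cf1
  after D3: wrote 4B at 0x12 = 3fbd59a7
  after D4: wrote 2B at 0x08 = d4ed
query mem[0x1d]=0x08, mem[0x13]=0xbd, mem[0x16]=0x3f, mem[0x08]=0xd4, mem[0x1b]=0xf1

MEM[0x1d,0x13,0x16,0x08,0x1b] = 08 bd 3f d4 f1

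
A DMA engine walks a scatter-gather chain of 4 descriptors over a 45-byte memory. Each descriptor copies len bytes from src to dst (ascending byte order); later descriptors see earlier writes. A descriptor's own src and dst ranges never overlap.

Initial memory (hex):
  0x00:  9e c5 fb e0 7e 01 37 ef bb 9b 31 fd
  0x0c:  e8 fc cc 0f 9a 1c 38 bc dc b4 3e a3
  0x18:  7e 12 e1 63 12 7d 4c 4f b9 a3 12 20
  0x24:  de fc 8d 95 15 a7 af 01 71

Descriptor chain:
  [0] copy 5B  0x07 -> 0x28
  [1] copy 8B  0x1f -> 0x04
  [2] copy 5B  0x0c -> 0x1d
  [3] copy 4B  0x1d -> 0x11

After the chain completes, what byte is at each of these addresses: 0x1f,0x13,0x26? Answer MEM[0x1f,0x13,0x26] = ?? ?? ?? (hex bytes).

  after D0: wrote 5B at 0x28 = efbb9b31fd
  after D1: wrote 8B at 0x04 = 4fb9a31220defc8d
  after D2: wrote 5B at 0x1d = e8fccc0f9a
  after D3: wrote 4B at 0x11 = e8fccc0f
query mem[0x1f]=0xcc, mem[0x13]=0xcc, mem[0x26]=0x8d

MEM[0x1f,0x13,0x26] = cc cc 8d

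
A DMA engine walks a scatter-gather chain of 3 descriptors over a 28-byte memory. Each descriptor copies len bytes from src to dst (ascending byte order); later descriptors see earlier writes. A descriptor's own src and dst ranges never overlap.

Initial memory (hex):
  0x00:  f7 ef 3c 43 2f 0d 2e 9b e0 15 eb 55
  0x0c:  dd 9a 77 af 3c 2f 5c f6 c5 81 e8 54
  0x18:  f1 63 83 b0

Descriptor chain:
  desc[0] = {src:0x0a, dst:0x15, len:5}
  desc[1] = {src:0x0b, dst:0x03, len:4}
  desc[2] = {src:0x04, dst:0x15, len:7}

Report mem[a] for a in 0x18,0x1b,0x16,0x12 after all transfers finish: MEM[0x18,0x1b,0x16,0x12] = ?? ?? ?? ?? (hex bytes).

MEM[0x18,0x1b,0x16,0x12] = 9b eb 9a 5c

[0] 0x0a->0x15 len=5 : eb 55 dd 9a 77
[1] 0x0b->0x03 len=4 : 55 dd 9a 77
[2] 0x04->0x15 len=7 : dd 9a 77 9b e0 15 eb
query mem[0x18]=0x9b, mem[0x1b]=0xeb, mem[0x16]=0x9a, mem[0x12]=0x5c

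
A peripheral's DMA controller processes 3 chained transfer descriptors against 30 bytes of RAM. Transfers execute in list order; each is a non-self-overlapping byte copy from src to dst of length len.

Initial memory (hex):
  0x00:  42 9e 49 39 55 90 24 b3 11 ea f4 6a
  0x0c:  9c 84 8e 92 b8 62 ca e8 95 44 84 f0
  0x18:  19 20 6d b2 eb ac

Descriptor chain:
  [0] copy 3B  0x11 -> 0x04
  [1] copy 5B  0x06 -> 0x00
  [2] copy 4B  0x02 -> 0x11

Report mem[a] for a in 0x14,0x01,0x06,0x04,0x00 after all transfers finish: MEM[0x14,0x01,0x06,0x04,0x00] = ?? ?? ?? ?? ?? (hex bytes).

MEM[0x14,0x01,0x06,0x04,0x00] = ca b3 e8 f4 e8

  after D0: wrote 3B at 0x04 = 62cae8
  after D1: wrote 5B at 0x00 = e8b311eaf4
  after D2: wrote 4B at 0x11 = 11eaf4ca
query mem[0x14]=0xca, mem[0x01]=0xb3, mem[0x06]=0xe8, mem[0x04]=0xf4, mem[0x00]=0xe8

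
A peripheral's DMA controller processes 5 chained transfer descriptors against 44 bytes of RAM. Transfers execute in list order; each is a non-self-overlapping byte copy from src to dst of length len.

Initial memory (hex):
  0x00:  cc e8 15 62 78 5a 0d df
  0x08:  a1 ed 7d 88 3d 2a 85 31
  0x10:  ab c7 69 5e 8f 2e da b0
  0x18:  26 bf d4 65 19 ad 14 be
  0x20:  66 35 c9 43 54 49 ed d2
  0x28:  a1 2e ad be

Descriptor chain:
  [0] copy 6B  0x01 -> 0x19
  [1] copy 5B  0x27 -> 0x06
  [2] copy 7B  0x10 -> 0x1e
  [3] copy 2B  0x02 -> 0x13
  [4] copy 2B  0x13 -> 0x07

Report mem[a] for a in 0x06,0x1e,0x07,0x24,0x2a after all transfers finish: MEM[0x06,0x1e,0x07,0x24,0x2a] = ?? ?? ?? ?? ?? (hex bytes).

[0] 0x01->0x19 len=6 : e8 15 62 78 5a 0d
[1] 0x27->0x06 len=5 : d2 a1 2e ad be
[2] 0x10->0x1e len=7 : ab c7 69 5e 8f 2e da
[3] 0x02->0x13 len=2 : 15 62
[4] 0x13->0x07 len=2 : 15 62
query mem[0x06]=0xd2, mem[0x1e]=0xab, mem[0x07]=0x15, mem[0x24]=0xda, mem[0x2a]=0xad

MEM[0x06,0x1e,0x07,0x24,0x2a] = d2 ab 15 da ad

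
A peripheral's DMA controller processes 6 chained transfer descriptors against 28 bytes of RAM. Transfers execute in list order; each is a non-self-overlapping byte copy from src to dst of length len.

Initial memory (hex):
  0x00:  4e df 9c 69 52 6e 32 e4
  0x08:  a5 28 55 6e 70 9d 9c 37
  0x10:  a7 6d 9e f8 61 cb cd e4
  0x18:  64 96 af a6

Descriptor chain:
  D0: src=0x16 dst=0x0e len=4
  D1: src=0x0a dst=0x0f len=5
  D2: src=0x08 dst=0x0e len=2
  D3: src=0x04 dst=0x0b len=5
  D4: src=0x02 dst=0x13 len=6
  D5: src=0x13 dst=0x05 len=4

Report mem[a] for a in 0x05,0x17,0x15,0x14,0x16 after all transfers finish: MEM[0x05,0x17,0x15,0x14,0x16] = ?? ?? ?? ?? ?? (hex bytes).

MEM[0x05,0x17,0x15,0x14,0x16] = 9c 32 52 69 6e

D0: mem[0x0e..0x11] <- [cd e4 64 96]
D1: mem[0x0f..0x13] <- [55 6e 70 9d cd]
D2: mem[0x0e..0x0f] <- [a5 28]
D3: mem[0x0b..0x0f] <- [52 6e 32 e4 a5]
D4: mem[0x13..0x18] <- [9c 69 52 6e 32 e4]
D5: mem[0x05..0x08] <- [9c 69 52 6e]
query mem[0x05]=0x9c, mem[0x17]=0x32, mem[0x15]=0x52, mem[0x14]=0x69, mem[0x16]=0x6e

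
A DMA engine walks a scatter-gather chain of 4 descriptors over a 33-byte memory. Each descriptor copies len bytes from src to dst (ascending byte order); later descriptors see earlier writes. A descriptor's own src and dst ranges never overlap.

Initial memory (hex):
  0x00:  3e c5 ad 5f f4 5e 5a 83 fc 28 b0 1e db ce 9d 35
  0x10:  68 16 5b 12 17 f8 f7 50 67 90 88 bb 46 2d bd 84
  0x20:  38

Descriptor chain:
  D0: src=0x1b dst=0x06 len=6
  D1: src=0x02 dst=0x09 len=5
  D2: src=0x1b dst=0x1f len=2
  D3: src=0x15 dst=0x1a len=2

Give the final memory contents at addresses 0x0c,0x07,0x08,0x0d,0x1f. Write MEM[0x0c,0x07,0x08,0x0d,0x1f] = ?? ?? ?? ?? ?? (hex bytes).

[0] 0x1b->0x06 len=6 : bb 46 2d bd 84 38
[1] 0x02->0x09 len=5 : ad 5f f4 5e bb
[2] 0x1b->0x1f len=2 : bb 46
[3] 0x15->0x1a len=2 : f8 f7
query mem[0x0c]=0x5e, mem[0x07]=0x46, mem[0x08]=0x2d, mem[0x0d]=0xbb, mem[0x1f]=0xbb

MEM[0x0c,0x07,0x08,0x0d,0x1f] = 5e 46 2d bb bb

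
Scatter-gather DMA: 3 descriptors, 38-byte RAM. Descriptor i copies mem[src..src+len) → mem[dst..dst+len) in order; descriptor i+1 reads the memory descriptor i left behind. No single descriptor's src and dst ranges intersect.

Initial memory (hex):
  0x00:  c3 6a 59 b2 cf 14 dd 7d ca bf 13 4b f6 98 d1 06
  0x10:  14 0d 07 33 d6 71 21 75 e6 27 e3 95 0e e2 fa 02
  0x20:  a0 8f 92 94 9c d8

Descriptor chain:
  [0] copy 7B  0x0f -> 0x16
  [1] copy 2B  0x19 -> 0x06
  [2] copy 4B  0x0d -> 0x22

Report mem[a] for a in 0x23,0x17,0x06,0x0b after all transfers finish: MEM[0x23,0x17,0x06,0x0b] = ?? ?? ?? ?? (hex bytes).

MEM[0x23,0x17,0x06,0x0b] = d1 14 07 4b

#0 dst[0x16+7] := {0x06,0x14,0x0d,0x07,0x33,0xd6,0x71}
#1 dst[0x06+2] := {0x07,0x33}
#2 dst[0x22+4] := {0x98,0xd1,0x06,0x14}
query mem[0x23]=0xd1, mem[0x17]=0x14, mem[0x06]=0x07, mem[0x0b]=0x4b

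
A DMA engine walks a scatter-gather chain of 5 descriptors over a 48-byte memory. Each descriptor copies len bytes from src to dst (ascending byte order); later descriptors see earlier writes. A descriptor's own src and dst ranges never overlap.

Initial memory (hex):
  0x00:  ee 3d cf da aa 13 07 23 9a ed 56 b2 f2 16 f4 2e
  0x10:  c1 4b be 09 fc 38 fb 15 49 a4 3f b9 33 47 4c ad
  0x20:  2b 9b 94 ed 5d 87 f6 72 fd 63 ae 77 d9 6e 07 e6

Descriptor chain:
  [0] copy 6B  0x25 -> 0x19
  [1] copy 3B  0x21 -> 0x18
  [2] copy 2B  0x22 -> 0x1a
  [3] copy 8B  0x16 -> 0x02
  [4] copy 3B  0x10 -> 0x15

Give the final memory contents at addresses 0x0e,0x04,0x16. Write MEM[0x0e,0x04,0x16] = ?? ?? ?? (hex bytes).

MEM[0x0e,0x04,0x16] = f4 9b 4b

[0] 0x25->0x19 len=6 : 87 f6 72 fd 63 ae
[1] 0x21->0x18 len=3 : 9b 94 ed
[2] 0x22->0x1a len=2 : 94 ed
[3] 0x16->0x02 len=8 : fb 15 9b 94 94 ed fd 63
[4] 0x10->0x15 len=3 : c1 4b be
query mem[0x0e]=0xf4, mem[0x04]=0x9b, mem[0x16]=0x4b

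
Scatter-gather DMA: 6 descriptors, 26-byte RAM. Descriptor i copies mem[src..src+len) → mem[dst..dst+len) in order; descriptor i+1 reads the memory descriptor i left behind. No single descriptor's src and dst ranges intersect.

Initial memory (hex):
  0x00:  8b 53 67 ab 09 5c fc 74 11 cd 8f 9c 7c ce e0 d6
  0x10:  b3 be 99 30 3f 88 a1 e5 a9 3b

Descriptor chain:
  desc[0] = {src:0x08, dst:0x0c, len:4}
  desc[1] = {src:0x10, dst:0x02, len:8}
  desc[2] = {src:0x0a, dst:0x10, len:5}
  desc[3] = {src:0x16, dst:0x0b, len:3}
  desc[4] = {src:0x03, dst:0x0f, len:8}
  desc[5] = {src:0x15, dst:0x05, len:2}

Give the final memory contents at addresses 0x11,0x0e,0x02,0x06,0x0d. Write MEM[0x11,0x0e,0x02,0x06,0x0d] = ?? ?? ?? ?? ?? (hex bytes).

MEM[0x11,0x0e,0x02,0x06,0x0d] = 30 8f b3 8f a9

D0: mem[0x0c..0x0f] <- [11 cd 8f 9c]
D1: mem[0x02..0x09] <- [b3 be 99 30 3f 88 a1 e5]
D2: mem[0x10..0x14] <- [8f 9c 11 cd 8f]
D3: mem[0x0b..0x0d] <- [a1 e5 a9]
D4: mem[0x0f..0x16] <- [be 99 30 3f 88 a1 e5 8f]
D5: mem[0x05..0x06] <- [e5 8f]
query mem[0x11]=0x30, mem[0x0e]=0x8f, mem[0x02]=0xb3, mem[0x06]=0x8f, mem[0x0d]=0xa9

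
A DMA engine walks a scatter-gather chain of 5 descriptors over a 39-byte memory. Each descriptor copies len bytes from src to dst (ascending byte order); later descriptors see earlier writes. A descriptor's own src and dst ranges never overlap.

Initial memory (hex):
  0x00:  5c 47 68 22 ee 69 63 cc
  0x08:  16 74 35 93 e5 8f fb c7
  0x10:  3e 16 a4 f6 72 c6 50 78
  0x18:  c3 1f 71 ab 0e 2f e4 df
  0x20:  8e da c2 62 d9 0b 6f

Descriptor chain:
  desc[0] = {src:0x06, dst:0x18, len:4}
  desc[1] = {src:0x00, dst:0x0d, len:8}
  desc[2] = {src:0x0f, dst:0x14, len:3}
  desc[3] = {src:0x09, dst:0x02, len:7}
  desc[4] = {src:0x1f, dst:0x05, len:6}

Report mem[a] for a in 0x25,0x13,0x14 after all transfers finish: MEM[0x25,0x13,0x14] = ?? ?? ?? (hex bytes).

MEM[0x25,0x13,0x14] = 0b 63 68

#0 dst[0x18+4] := {0x63,0xcc,0x16,0x74}
#1 dst[0x0d+8] := {0x5c,0x47,0x68,0x22,0xee,0x69,0x63,0xcc}
#2 dst[0x14+3] := {0x68,0x22,0xee}
#3 dst[0x02+7] := {0x74,0x35,0x93,0xe5,0x5c,0x47,0x68}
#4 dst[0x05+6] := {0xdf,0x8e,0xda,0xc2,0x62,0xd9}
query mem[0x25]=0x0b, mem[0x13]=0x63, mem[0x14]=0x68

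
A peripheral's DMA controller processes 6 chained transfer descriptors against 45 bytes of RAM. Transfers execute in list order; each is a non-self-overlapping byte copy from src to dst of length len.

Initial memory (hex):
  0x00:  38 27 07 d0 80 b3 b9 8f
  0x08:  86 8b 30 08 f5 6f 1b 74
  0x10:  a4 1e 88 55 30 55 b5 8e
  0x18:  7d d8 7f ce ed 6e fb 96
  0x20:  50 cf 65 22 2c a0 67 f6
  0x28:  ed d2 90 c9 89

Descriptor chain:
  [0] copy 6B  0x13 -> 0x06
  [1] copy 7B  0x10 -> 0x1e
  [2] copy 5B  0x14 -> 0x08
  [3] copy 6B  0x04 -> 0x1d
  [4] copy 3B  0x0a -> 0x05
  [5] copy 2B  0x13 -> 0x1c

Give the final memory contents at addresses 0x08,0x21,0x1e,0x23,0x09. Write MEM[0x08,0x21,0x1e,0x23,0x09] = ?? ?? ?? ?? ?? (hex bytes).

MEM[0x08,0x21,0x1e,0x23,0x09] = 30 30 b3 55 55

#0 dst[0x06+6] := {0x55,0x30,0x55,0xb5,0x8e,0x7d}
#1 dst[0x1e+7] := {0xa4,0x1e,0x88,0x55,0x30,0x55,0xb5}
#2 dst[0x08+5] := {0x30,0x55,0xb5,0x8e,0x7d}
#3 dst[0x1d+6] := {0x80,0xb3,0x55,0x30,0x30,0x55}
#4 dst[0x05+3] := {0xb5,0x8e,0x7d}
#5 dst[0x1c+2] := {0x55,0x30}
query mem[0x08]=0x30, mem[0x21]=0x30, mem[0x1e]=0xb3, mem[0x23]=0x55, mem[0x09]=0x55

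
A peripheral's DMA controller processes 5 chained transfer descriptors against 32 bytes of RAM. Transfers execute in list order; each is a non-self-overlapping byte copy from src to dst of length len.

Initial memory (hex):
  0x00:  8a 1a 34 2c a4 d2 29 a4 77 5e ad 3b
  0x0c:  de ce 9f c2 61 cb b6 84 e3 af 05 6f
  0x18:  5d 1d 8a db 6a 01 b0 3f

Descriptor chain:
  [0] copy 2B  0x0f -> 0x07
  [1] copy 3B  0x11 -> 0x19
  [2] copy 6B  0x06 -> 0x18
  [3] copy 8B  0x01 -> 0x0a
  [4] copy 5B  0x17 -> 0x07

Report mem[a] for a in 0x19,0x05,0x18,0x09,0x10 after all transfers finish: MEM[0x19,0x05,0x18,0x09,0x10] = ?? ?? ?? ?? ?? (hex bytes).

[0] 0x0f->0x07 len=2 : c2 61
[1] 0x11->0x19 len=3 : cb b6 84
[2] 0x06->0x18 len=6 : 29 c2 61 5e ad 3b
[3] 0x01->0x0a len=8 : 1a 34 2c a4 d2 29 c2 61
[4] 0x17->0x07 len=5 : 6f 29 c2 61 5e
query mem[0x19]=0xc2, mem[0x05]=0xd2, mem[0x18]=0x29, mem[0x09]=0xc2, mem[0x10]=0xc2

MEM[0x19,0x05,0x18,0x09,0x10] = c2 d2 29 c2 c2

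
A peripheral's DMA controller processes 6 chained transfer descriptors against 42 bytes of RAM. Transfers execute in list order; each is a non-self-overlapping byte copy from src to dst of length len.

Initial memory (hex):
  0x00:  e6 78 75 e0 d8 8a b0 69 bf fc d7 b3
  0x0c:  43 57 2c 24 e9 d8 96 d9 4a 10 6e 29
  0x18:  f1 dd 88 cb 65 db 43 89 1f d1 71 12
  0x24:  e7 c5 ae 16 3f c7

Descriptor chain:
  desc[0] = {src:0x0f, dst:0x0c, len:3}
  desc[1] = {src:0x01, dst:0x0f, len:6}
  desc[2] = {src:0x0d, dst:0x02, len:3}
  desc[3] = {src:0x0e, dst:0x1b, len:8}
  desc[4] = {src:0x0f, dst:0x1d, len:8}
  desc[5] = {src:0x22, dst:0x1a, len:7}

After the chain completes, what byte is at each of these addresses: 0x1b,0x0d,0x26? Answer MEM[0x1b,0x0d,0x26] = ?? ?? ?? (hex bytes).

#0 dst[0x0c+3] := {0x24,0xe9,0xd8}
#1 dst[0x0f+6] := {0x78,0x75,0xe0,0xd8,0x8a,0xb0}
#2 dst[0x02+3] := {0xe9,0xd8,0x78}
#3 dst[0x1b+8] := {0xd8,0x78,0x75,0xe0,0xd8,0x8a,0xb0,0x10}
#4 dst[0x1d+8] := {0x78,0x75,0xe0,0xd8,0x8a,0xb0,0x10,0x6e}
#5 dst[0x1a+7] := {0xb0,0x10,0x6e,0xc5,0xae,0x16,0x3f}
query mem[0x1b]=0x10, mem[0x0d]=0xe9, mem[0x26]=0xae

MEM[0x1b,0x0d,0x26] = 10 e9 ae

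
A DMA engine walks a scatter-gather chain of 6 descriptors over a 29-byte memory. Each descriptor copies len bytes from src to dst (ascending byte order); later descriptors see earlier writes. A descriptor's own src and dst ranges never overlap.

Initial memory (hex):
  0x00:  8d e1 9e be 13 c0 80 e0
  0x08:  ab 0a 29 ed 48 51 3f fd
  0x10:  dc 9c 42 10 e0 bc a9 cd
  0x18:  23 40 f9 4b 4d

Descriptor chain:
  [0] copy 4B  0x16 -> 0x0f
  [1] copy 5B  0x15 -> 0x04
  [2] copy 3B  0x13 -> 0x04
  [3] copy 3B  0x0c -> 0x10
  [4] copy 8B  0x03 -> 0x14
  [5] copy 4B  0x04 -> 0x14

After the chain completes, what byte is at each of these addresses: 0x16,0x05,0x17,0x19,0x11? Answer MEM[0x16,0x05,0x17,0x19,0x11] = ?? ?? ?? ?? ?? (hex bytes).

D0: mem[0x0f..0x12] <- [a9 cd 23 40]
D1: mem[0x04..0x08] <- [bc a9 cd 23 40]
D2: mem[0x04..0x06] <- [10 e0 bc]
D3: mem[0x10..0x12] <- [48 51 3f]
D4: mem[0x14..0x1b] <- [be 10 e0 bc 23 40 0a 29]
D5: mem[0x14..0x17] <- [10 e0 bc 23]
query mem[0x16]=0xbc, mem[0x05]=0xe0, mem[0x17]=0x23, mem[0x19]=0x40, mem[0x11]=0x51

MEM[0x16,0x05,0x17,0x19,0x11] = bc e0 23 40 51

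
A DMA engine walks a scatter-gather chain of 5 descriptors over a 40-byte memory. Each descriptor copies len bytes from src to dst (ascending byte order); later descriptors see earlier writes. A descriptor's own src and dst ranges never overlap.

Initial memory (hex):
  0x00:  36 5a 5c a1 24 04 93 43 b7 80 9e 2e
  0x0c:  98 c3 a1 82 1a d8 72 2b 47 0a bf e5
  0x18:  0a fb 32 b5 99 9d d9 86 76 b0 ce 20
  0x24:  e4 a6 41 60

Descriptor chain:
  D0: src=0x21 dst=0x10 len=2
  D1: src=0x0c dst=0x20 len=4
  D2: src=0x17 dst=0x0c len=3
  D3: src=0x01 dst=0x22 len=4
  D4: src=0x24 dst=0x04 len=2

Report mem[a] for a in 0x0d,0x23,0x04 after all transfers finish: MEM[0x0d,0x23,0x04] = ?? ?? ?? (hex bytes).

  after D0: wrote 2B at 0x10 = b0ce
  after D1: wrote 4B at 0x20 = 98c3a182
  after D2: wrote 3B at 0x0c = e50afb
  after D3: wrote 4B at 0x22 = 5a5ca124
  after D4: wrote 2B at 0x04 = a124
query mem[0x0d]=0x0a, mem[0x23]=0x5c, mem[0x04]=0xa1

MEM[0x0d,0x23,0x04] = 0a 5c a1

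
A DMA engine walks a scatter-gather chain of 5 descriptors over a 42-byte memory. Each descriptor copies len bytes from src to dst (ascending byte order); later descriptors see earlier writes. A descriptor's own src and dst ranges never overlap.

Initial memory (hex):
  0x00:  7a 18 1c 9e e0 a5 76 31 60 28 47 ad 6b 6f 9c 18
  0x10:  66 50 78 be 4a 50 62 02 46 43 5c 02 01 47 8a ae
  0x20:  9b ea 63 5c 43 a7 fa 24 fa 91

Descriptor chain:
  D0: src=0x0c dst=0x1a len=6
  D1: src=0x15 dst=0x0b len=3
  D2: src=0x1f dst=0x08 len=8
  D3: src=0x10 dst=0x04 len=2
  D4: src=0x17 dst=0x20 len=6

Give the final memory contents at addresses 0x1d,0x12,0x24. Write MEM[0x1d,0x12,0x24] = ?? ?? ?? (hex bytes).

  after D0: wrote 6B at 0x1a = 6b6f9c186650
  after D1: wrote 3B at 0x0b = 506202
  after D2: wrote 8B at 0x08 = 509bea635c43a7fa
  after D3: wrote 2B at 0x04 = 6650
  after D4: wrote 6B at 0x20 = 0246436b6f9c
query mem[0x1d]=0x18, mem[0x12]=0x78, mem[0x24]=0x6f

MEM[0x1d,0x12,0x24] = 18 78 6f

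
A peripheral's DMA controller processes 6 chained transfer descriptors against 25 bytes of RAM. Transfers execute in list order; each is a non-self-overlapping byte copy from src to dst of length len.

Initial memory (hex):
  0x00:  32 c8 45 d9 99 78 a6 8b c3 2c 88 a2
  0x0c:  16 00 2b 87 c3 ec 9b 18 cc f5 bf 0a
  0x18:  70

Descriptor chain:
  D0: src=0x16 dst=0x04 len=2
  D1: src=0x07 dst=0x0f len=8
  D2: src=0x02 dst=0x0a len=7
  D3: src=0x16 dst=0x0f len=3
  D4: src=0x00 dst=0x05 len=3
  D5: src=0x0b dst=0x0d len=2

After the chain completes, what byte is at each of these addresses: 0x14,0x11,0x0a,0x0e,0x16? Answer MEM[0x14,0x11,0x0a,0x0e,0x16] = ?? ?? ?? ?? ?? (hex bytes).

[0] 0x16->0x04 len=2 : bf 0a
[1] 0x07->0x0f len=8 : 8b c3 2c 88 a2 16 00 2b
[2] 0x02->0x0a len=7 : 45 d9 bf 0a a6 8b c3
[3] 0x16->0x0f len=3 : 2b 0a 70
[4] 0x00->0x05 len=3 : 32 c8 45
[5] 0x0b->0x0d len=2 : d9 bf
query mem[0x14]=0x16, mem[0x11]=0x70, mem[0x0a]=0x45, mem[0x0e]=0xbf, mem[0x16]=0x2b

MEM[0x14,0x11,0x0a,0x0e,0x16] = 16 70 45 bf 2b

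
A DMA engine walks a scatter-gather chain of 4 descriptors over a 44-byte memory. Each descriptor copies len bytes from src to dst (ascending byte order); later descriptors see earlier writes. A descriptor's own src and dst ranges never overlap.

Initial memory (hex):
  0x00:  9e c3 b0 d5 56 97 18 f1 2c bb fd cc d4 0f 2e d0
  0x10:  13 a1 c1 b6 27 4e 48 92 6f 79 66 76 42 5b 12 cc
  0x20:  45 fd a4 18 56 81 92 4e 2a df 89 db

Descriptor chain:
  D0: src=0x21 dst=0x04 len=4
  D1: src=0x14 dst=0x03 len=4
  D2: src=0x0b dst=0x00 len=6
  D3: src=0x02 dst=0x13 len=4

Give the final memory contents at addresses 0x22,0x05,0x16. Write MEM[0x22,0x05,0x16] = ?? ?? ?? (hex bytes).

#0 dst[0x04+4] := {0xfd,0xa4,0x18,0x56}
#1 dst[0x03+4] := {0x27,0x4e,0x48,0x92}
#2 dst[0x00+6] := {0xcc,0xd4,0x0f,0x2e,0xd0,0x13}
#3 dst[0x13+4] := {0x0f,0x2e,0xd0,0x13}
query mem[0x22]=0xa4, mem[0x05]=0x13, mem[0x16]=0x13

MEM[0x22,0x05,0x16] = a4 13 13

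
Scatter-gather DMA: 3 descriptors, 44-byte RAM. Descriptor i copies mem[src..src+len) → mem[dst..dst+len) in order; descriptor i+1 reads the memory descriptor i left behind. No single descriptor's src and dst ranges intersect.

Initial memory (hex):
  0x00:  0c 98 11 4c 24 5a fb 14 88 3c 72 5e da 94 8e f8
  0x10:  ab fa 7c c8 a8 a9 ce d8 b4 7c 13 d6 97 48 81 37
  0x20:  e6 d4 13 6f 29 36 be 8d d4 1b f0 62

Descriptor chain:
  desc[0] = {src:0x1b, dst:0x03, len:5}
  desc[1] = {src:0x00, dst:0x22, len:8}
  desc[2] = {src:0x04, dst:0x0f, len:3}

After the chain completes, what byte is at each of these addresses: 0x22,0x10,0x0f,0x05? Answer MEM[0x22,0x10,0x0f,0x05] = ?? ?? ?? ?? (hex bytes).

MEM[0x22,0x10,0x0f,0x05] = 0c 48 97 48

[0] 0x1b->0x03 len=5 : d6 97 48 81 37
[1] 0x00->0x22 len=8 : 0c 98 11 d6 97 48 81 37
[2] 0x04->0x0f len=3 : 97 48 81
query mem[0x22]=0x0c, mem[0x10]=0x48, mem[0x0f]=0x97, mem[0x05]=0x48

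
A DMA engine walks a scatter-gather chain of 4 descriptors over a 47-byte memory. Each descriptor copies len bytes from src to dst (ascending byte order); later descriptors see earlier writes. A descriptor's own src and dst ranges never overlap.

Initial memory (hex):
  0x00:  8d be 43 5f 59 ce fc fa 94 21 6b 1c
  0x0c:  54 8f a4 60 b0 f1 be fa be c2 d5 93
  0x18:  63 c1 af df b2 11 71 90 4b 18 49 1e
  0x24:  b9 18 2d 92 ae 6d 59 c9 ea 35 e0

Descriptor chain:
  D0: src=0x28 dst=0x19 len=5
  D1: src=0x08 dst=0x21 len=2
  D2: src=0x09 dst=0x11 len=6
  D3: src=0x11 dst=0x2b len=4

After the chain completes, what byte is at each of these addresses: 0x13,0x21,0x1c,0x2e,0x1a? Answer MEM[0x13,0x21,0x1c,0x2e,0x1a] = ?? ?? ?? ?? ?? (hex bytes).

#0 dst[0x19+5] := {0xae,0x6d,0x59,0xc9,0xea}
#1 dst[0x21+2] := {0x94,0x21}
#2 dst[0x11+6] := {0x21,0x6b,0x1c,0x54,0x8f,0xa4}
#3 dst[0x2b+4] := {0x21,0x6b,0x1c,0x54}
query mem[0x13]=0x1c, mem[0x21]=0x94, mem[0x1c]=0xc9, mem[0x2e]=0x54, mem[0x1a]=0x6d

MEM[0x13,0x21,0x1c,0x2e,0x1a] = 1c 94 c9 54 6d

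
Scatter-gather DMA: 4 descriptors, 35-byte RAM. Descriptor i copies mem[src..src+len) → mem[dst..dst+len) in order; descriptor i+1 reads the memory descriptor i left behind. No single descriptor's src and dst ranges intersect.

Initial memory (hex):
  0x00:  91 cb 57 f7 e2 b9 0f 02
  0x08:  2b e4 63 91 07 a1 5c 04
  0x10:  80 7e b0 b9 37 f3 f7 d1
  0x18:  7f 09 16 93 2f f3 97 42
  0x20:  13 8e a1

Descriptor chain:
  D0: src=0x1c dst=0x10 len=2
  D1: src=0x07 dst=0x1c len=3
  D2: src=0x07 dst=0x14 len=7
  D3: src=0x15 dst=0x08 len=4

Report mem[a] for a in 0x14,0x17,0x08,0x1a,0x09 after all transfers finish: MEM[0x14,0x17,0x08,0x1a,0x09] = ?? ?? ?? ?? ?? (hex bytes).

MEM[0x14,0x17,0x08,0x1a,0x09] = 02 63 2b a1 e4

  after D0: wrote 2B at 0x10 = 2ff3
  after D1: wrote 3B at 0x1c = 022be4
  after D2: wrote 7B at 0x14 = 022be4639107a1
  after D3: wrote 4B at 0x08 = 2be46391
query mem[0x14]=0x02, mem[0x17]=0x63, mem[0x08]=0x2b, mem[0x1a]=0xa1, mem[0x09]=0xe4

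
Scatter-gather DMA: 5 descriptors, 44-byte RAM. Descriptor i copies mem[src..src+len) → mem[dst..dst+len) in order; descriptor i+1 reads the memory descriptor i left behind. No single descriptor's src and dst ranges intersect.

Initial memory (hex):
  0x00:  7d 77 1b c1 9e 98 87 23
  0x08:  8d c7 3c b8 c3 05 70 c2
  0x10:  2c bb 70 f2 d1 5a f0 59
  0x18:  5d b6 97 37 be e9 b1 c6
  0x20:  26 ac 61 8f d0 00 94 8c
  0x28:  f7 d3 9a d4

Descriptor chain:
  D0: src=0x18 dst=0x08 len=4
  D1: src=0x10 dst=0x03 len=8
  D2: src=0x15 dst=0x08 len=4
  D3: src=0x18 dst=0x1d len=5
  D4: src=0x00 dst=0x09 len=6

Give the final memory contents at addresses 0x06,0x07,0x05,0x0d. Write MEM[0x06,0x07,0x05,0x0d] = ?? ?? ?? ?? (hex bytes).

MEM[0x06,0x07,0x05,0x0d] = f2 d1 70 bb

D0: mem[0x08..0x0b] <- [5d b6 97 37]
D1: mem[0x03..0x0a] <- [2c bb 70 f2 d1 5a f0 59]
D2: mem[0x08..0x0b] <- [5a f0 59 5d]
D3: mem[0x1d..0x21] <- [5d b6 97 37 be]
D4: mem[0x09..0x0e] <- [7d 77 1b 2c bb 70]
query mem[0x06]=0xf2, mem[0x07]=0xd1, mem[0x05]=0x70, mem[0x0d]=0xbb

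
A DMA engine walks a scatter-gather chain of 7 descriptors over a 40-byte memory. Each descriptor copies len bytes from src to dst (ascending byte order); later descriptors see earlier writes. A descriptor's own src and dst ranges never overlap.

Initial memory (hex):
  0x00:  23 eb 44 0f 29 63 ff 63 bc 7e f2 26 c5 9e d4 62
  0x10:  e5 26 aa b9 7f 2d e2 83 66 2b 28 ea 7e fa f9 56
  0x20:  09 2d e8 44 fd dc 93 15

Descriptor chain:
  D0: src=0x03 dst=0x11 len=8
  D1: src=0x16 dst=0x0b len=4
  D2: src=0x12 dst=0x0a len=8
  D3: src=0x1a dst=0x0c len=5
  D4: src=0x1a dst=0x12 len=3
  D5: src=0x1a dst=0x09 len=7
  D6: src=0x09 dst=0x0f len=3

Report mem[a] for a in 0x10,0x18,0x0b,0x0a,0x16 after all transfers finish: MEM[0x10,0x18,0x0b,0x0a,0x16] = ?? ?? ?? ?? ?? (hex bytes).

MEM[0x10,0x18,0x0b,0x0a,0x16] = ea f2 7e ea bc

[0] 0x03->0x11 len=8 : 0f 29 63 ff 63 bc 7e f2
[1] 0x16->0x0b len=4 : bc 7e f2 2b
[2] 0x12->0x0a len=8 : 29 63 ff 63 bc 7e f2 2b
[3] 0x1a->0x0c len=5 : 28 ea 7e fa f9
[4] 0x1a->0x12 len=3 : 28 ea 7e
[5] 0x1a->0x09 len=7 : 28 ea 7e fa f9 56 09
[6] 0x09->0x0f len=3 : 28 ea 7e
query mem[0x10]=0xea, mem[0x18]=0xf2, mem[0x0b]=0x7e, mem[0x0a]=0xea, mem[0x16]=0xbc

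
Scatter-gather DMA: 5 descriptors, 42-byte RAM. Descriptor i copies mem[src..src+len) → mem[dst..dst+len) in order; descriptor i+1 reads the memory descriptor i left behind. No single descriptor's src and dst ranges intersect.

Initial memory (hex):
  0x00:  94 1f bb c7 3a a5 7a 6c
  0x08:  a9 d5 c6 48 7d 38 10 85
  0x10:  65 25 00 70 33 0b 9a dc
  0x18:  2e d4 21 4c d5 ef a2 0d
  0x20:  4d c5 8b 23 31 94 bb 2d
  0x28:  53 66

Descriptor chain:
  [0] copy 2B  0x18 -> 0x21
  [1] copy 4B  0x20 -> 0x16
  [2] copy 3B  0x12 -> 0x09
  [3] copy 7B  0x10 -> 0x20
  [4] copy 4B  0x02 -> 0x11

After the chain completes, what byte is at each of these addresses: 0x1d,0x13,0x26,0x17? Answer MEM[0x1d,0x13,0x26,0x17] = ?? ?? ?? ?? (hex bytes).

MEM[0x1d,0x13,0x26,0x17] = ef 3a 4d 2e

#0 dst[0x21+2] := {0x2e,0xd4}
#1 dst[0x16+4] := {0x4d,0x2e,0xd4,0x23}
#2 dst[0x09+3] := {0x00,0x70,0x33}
#3 dst[0x20+7] := {0x65,0x25,0x00,0x70,0x33,0x0b,0x4d}
#4 dst[0x11+4] := {0xbb,0xc7,0x3a,0xa5}
query mem[0x1d]=0xef, mem[0x13]=0x3a, mem[0x26]=0x4d, mem[0x17]=0x2e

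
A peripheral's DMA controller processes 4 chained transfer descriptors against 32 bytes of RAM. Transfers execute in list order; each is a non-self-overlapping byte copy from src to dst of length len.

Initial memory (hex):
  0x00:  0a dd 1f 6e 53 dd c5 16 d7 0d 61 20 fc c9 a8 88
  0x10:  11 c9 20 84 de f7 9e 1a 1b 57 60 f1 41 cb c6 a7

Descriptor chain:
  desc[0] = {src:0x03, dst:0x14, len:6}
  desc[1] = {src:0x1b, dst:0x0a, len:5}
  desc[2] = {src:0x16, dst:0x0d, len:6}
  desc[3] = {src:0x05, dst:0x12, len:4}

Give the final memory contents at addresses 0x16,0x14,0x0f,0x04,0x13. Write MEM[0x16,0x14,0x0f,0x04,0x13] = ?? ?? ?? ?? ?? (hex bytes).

MEM[0x16,0x14,0x0f,0x04,0x13] = dd 16 16 53 c5

D0: mem[0x14..0x19] <- [6e 53 dd c5 16 d7]
D1: mem[0x0a..0x0e] <- [f1 41 cb c6 a7]
D2: mem[0x0d..0x12] <- [dd c5 16 d7 60 f1]
D3: mem[0x12..0x15] <- [dd c5 16 d7]
query mem[0x16]=0xdd, mem[0x14]=0x16, mem[0x0f]=0x16, mem[0x04]=0x53, mem[0x13]=0xc5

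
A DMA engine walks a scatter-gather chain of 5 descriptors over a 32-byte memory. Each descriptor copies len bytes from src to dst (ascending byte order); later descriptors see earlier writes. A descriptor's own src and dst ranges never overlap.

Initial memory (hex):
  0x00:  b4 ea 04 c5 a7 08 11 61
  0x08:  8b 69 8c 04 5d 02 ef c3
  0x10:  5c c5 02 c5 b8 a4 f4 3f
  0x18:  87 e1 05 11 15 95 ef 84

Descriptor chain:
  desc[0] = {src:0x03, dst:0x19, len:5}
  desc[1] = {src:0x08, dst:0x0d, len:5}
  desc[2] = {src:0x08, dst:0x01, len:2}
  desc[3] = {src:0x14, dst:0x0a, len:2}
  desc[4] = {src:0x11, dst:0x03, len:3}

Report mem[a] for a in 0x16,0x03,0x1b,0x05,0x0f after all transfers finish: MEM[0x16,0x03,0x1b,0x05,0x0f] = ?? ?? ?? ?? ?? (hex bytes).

[0] 0x03->0x19 len=5 : c5 a7 08 11 61
[1] 0x08->0x0d len=5 : 8b 69 8c 04 5d
[2] 0x08->0x01 len=2 : 8b 69
[3] 0x14->0x0a len=2 : b8 a4
[4] 0x11->0x03 len=3 : 5d 02 c5
query mem[0x16]=0xf4, mem[0x03]=0x5d, mem[0x1b]=0x08, mem[0x05]=0xc5, mem[0x0f]=0x8c

MEM[0x16,0x03,0x1b,0x05,0x0f] = f4 5d 08 c5 8c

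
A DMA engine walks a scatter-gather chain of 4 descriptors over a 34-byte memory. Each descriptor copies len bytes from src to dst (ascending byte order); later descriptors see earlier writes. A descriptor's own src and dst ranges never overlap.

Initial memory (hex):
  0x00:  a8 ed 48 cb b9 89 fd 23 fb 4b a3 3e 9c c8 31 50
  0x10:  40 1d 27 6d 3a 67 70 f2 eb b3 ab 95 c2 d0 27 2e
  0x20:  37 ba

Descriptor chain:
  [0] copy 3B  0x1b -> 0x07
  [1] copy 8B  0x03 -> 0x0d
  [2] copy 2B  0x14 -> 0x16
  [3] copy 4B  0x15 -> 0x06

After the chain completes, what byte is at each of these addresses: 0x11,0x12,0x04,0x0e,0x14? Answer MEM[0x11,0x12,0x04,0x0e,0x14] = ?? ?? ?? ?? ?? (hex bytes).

D0: mem[0x07..0x09] <- [95 c2 d0]
D1: mem[0x0d..0x14] <- [cb b9 89 fd 95 c2 d0 a3]
D2: mem[0x16..0x17] <- [a3 67]
D3: mem[0x06..0x09] <- [67 a3 67 eb]
query mem[0x11]=0x95, mem[0x12]=0xc2, mem[0x04]=0xb9, mem[0x0e]=0xb9, mem[0x14]=0xa3

MEM[0x11,0x12,0x04,0x0e,0x14] = 95 c2 b9 b9 a3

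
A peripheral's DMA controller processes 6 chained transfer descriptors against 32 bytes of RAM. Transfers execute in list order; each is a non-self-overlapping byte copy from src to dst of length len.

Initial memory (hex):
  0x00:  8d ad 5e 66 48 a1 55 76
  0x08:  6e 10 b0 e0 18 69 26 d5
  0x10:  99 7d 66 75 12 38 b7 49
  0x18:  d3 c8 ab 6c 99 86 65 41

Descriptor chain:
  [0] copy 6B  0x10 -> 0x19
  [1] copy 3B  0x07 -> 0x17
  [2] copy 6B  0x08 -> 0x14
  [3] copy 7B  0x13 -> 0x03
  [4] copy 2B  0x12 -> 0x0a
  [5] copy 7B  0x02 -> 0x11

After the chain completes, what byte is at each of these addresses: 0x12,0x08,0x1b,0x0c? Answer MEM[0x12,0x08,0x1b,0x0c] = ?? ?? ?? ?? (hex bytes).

D0: mem[0x19..0x1e] <- [99 7d 66 75 12 38]
D1: mem[0x17..0x19] <- [76 6e 10]
D2: mem[0x14..0x19] <- [6e 10 b0 e0 18 69]
D3: mem[0x03..0x09] <- [75 6e 10 b0 e0 18 69]
D4: mem[0x0a..0x0b] <- [66 75]
D5: mem[0x11..0x17] <- [5e 75 6e 10 b0 e0 18]
query mem[0x12]=0x75, mem[0x08]=0x18, mem[0x1b]=0x66, mem[0x0c]=0x18

MEM[0x12,0x08,0x1b,0x0c] = 75 18 66 18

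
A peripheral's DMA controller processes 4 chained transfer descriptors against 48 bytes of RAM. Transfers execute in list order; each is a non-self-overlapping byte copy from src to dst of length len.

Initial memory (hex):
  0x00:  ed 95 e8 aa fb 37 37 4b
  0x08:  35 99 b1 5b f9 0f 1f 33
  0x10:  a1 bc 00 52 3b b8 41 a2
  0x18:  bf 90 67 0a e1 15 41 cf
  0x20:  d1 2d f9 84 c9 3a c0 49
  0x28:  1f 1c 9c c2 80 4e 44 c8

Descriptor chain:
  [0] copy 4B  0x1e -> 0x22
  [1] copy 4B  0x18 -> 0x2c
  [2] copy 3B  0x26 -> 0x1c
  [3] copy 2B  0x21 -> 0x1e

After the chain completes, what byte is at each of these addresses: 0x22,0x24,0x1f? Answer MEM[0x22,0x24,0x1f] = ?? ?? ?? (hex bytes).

MEM[0x22,0x24,0x1f] = 41 d1 41

D0: mem[0x22..0x25] <- [41 cf d1 2d]
D1: mem[0x2c..0x2f] <- [bf 90 67 0a]
D2: mem[0x1c..0x1e] <- [c0 49 1f]
D3: mem[0x1e..0x1f] <- [2d 41]
query mem[0x22]=0x41, mem[0x24]=0xd1, mem[0x1f]=0x41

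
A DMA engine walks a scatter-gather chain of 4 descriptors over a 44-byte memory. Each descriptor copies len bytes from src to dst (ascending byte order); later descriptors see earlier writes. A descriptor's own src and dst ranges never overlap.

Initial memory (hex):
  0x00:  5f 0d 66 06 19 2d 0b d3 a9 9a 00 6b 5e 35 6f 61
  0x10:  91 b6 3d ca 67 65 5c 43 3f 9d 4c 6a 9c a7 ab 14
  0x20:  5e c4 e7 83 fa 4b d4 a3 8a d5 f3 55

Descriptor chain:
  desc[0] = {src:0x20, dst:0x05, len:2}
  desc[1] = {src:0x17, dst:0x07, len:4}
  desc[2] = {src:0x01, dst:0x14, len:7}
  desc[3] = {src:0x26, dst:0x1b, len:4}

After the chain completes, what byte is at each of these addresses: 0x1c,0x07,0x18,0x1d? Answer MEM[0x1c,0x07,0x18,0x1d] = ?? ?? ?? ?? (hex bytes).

  after D0: wrote 2B at 0x05 = 5ec4
  after D1: wrote 4B at 0x07 = 433f9d4c
  after D2: wrote 7B at 0x14 = 0d6606195ec443
  after D3: wrote 4B at 0x1b = d4a38ad5
query mem[0x1c]=0xa3, mem[0x07]=0x43, mem[0x18]=0x5e, mem[0x1d]=0x8a

MEM[0x1c,0x07,0x18,0x1d] = a3 43 5e 8a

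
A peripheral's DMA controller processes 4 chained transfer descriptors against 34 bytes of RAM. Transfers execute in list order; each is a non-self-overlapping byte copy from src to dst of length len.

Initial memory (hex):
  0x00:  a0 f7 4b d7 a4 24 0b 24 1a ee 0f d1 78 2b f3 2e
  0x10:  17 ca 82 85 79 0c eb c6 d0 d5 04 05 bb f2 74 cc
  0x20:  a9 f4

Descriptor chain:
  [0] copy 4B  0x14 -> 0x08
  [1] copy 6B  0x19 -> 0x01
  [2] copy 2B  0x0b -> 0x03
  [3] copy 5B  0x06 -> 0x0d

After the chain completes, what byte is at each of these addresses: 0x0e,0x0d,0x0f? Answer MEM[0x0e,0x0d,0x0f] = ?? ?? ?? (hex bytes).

MEM[0x0e,0x0d,0x0f] = 24 74 79

[0] 0x14->0x08 len=4 : 79 0c eb c6
[1] 0x19->0x01 len=6 : d5 04 05 bb f2 74
[2] 0x0b->0x03 len=2 : c6 78
[3] 0x06->0x0d len=5 : 74 24 79 0c eb
query mem[0x0e]=0x24, mem[0x0d]=0x74, mem[0x0f]=0x79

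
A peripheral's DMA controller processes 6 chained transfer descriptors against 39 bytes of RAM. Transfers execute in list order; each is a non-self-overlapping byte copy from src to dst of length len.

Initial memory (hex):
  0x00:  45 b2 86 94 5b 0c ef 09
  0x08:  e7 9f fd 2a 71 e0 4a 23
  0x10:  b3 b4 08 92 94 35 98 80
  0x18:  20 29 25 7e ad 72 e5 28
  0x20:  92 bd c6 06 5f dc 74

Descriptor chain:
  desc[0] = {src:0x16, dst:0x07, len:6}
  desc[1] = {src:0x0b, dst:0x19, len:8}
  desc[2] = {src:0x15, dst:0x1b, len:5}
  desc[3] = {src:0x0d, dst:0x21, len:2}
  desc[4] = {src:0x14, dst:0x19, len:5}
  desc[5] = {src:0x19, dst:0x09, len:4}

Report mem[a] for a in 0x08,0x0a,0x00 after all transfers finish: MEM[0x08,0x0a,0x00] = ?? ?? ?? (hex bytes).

MEM[0x08,0x0a,0x00] = 80 35 45

[0] 0x16->0x07 len=6 : 98 80 20 29 25 7e
[1] 0x0b->0x19 len=8 : 25 7e e0 4a 23 b3 b4 08
[2] 0x15->0x1b len=5 : 35 98 80 20 25
[3] 0x0d->0x21 len=2 : e0 4a
[4] 0x14->0x19 len=5 : 94 35 98 80 20
[5] 0x19->0x09 len=4 : 94 35 98 80
query mem[0x08]=0x80, mem[0x0a]=0x35, mem[0x00]=0x45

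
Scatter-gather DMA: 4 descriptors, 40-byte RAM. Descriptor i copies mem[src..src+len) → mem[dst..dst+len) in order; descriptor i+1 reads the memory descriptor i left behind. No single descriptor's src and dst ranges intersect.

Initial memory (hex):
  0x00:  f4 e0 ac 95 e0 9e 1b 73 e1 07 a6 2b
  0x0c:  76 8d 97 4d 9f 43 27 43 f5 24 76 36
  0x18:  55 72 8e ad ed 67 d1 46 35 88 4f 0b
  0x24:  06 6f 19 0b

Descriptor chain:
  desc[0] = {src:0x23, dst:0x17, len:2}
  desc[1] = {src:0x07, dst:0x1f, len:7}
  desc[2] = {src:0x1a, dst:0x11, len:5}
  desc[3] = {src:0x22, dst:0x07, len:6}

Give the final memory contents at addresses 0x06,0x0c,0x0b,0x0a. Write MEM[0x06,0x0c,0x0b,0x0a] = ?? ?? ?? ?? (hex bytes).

MEM[0x06,0x0c,0x0b,0x0a] = 1b 0b 19 8d

D0: mem[0x17..0x18] <- [0b 06]
D1: mem[0x1f..0x25] <- [73 e1 07 a6 2b 76 8d]
D2: mem[0x11..0x15] <- [8e ad ed 67 d1]
D3: mem[0x07..0x0c] <- [a6 2b 76 8d 19 0b]
query mem[0x06]=0x1b, mem[0x0c]=0x0b, mem[0x0b]=0x19, mem[0x0a]=0x8d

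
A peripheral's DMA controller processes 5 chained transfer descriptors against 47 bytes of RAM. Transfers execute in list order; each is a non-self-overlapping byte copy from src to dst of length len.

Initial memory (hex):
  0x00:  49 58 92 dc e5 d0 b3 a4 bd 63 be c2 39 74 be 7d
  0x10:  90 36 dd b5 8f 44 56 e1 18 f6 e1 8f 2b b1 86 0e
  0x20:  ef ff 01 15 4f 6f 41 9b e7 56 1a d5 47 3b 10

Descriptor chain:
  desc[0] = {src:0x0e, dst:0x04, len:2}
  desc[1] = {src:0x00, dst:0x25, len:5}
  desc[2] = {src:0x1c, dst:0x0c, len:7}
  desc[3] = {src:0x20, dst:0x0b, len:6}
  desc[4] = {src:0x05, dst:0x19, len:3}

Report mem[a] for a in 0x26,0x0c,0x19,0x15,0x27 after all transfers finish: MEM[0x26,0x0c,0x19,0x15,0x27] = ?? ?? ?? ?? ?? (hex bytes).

  after D0: wrote 2B at 0x04 = be7d
  after D1: wrote 5B at 0x25 = 495892dcbe
  after D2: wrote 7B at 0x0c = 2bb1860eefff01
  after D3: wrote 6B at 0x0b = efff01154f49
  after D4: wrote 3B at 0x19 = 7db3a4
query mem[0x26]=0x58, mem[0x0c]=0xff, mem[0x19]=0x7d, mem[0x15]=0x44, mem[0x27]=0x92

MEM[0x26,0x0c,0x19,0x15,0x27] = 58 ff 7d 44 92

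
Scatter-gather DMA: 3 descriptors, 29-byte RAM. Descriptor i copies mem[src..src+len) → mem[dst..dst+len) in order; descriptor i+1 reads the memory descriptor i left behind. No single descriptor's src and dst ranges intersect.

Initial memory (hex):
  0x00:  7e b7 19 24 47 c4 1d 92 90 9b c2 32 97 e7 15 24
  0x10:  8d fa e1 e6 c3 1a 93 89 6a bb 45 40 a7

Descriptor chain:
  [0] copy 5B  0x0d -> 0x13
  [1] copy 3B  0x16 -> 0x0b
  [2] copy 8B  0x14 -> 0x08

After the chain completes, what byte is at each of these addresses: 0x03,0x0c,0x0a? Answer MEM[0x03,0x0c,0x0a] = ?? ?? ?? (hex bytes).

[0] 0x0d->0x13 len=5 : e7 15 24 8d fa
[1] 0x16->0x0b len=3 : 8d fa 6a
[2] 0x14->0x08 len=8 : 15 24 8d fa 6a bb 45 40
query mem[0x03]=0x24, mem[0x0c]=0x6a, mem[0x0a]=0x8d

MEM[0x03,0x0c,0x0a] = 24 6a 8d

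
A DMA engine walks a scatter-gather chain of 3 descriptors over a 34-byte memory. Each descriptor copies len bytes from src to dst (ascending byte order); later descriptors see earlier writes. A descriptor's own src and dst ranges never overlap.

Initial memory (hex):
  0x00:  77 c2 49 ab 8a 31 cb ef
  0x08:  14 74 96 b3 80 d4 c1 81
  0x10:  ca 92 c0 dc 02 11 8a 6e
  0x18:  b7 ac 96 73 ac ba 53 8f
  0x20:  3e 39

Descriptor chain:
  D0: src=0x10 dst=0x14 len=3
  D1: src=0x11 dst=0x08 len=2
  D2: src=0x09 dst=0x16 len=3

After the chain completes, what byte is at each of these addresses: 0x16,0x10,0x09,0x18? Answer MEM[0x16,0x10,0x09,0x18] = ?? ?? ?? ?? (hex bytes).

  after D0: wrote 3B at 0x14 = ca92c0
  after D1: wrote 2B at 0x08 = 92c0
  after D2: wrote 3B at 0x16 = c096b3
query mem[0x16]=0xc0, mem[0x10]=0xca, mem[0x09]=0xc0, mem[0x18]=0xb3

MEM[0x16,0x10,0x09,0x18] = c0 ca c0 b3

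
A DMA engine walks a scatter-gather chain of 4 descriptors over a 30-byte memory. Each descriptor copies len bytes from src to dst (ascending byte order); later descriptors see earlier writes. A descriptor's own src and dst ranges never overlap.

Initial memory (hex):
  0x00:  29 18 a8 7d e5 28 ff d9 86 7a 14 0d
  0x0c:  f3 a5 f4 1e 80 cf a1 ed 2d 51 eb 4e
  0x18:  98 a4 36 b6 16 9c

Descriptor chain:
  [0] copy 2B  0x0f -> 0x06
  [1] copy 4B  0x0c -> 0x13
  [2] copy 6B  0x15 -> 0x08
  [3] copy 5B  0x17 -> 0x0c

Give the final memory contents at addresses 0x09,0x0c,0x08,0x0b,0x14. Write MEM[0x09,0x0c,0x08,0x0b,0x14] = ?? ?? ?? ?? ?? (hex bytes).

MEM[0x09,0x0c,0x08,0x0b,0x14] = 1e 4e f4 98 a5

  after D0: wrote 2B at 0x06 = 1e80
  after D1: wrote 4B at 0x13 = f3a5f41e
  after D2: wrote 6B at 0x08 = f41e4e98a436
  after D3: wrote 5B at 0x0c = 4e98a436b6
query mem[0x09]=0x1e, mem[0x0c]=0x4e, mem[0x08]=0xf4, mem[0x0b]=0x98, mem[0x14]=0xa5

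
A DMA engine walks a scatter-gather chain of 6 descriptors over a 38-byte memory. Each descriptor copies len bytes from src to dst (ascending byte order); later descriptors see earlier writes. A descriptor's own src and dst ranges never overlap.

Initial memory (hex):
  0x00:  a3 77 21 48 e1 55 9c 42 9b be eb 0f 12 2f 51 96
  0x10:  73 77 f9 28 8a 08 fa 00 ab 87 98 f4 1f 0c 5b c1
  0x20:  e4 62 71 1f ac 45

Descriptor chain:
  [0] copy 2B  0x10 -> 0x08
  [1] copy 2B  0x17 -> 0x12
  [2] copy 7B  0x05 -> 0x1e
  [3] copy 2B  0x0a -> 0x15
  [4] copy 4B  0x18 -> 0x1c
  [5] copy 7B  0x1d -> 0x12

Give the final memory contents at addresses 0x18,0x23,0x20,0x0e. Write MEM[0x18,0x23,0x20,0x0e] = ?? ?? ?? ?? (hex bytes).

MEM[0x18,0x23,0x20,0x0e] = eb eb 42 51

#0 dst[0x08+2] := {0x73,0x77}
#1 dst[0x12+2] := {0x00,0xab}
#2 dst[0x1e+7] := {0x55,0x9c,0x42,0x73,0x77,0xeb,0x0f}
#3 dst[0x15+2] := {0xeb,0x0f}
#4 dst[0x1c+4] := {0xab,0x87,0x98,0xf4}
#5 dst[0x12+7] := {0x87,0x98,0xf4,0x42,0x73,0x77,0xeb}
query mem[0x18]=0xeb, mem[0x23]=0xeb, mem[0x20]=0x42, mem[0x0e]=0x51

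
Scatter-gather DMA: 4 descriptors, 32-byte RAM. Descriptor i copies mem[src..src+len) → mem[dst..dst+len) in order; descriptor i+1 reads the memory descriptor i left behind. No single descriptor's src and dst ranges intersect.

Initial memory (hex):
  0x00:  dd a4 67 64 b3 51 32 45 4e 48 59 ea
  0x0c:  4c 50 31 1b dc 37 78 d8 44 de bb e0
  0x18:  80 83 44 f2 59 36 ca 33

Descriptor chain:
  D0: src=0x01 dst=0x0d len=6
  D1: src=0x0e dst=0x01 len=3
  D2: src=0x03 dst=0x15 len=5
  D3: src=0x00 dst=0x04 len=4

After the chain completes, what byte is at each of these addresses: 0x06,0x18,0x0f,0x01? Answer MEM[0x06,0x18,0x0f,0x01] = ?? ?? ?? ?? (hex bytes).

D0: mem[0x0d..0x12] <- [a4 67 64 b3 51 32]
D1: mem[0x01..0x03] <- [67 64 b3]
D2: mem[0x15..0x19] <- [b3 b3 51 32 45]
D3: mem[0x04..0x07] <- [dd 67 64 b3]
query mem[0x06]=0x64, mem[0x18]=0x32, mem[0x0f]=0x64, mem[0x01]=0x67

MEM[0x06,0x18,0x0f,0x01] = 64 32 64 67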